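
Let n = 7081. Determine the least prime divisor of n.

7081 is odd.
Digit sum 16, not divisible by 3.
Ends in 1: not divisible by 5.
7: 7081 = 7·1011 + 4
11: 7081 = 11·643 + 8
13: 7081 = 13·544 + 9
17: 7081 = 17·416 + 9
19: 7081 = 19·372 + 13
23: 7081 = 23·307 + 20
29: 7081 = 29·244 + 5
31: 7081 = 31·228 + 13
37: 7081 = 37·191 + 14
41: 7081 = 41·172 + 29
43: 7081 = 43·164 + 29
47: 7081 = 47·150 + 31
53: 7081 = 53·133 + 32
59: 7081 = 59·120 + 1
61: 7081 = 61·116 + 5
67: 7081 = 67·105 + 46
71: 7081 = 71·99 + 52
73: 7081 = 73·97

73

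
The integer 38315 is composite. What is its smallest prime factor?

38315 is odd.
Digit sum 20, not divisible by 3.
Ends in 5: divisible by 5.

5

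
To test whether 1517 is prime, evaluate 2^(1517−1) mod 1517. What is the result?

2^1 ≡ 2 (mod 1517)
2^2 ≡ 2^2 = 4 ≡ 4 (mod 1517)
2^4 ≡ 4^2 = 16 ≡ 16 (mod 1517)
2^8 ≡ 16^2 = 256 ≡ 256 (mod 1517)
2^16 ≡ 256^2 = 65536 ≡ 305 (mod 1517)
2^32 ≡ 305^2 = 93025 ≡ 488 (mod 1517)
2^64 ≡ 488^2 = 238144 ≡ 1492 (mod 1517)
2^128 ≡ 1492^2 = 2226064 ≡ 625 (mod 1517)
2^256 ≡ 625^2 = 390625 ≡ 756 (mod 1517)
2^512 ≡ 756^2 = 571536 ≡ 1144 (mod 1517)
2^1024 ≡ 1144^2 = 1308736 ≡ 1082 (mod 1517)
1516 = 1024 + 256 + 128 + 64 + 32 + 8 + 4 in binary powers of 2.
So 2^1516 ≡ 1082 · 756 · 625 · 1492 · 488 · 256 · 16 ≡ 756 (mod 1517).
Since 756 ≠ 1, base 2 is a Fermat witness: 1517 is composite.

756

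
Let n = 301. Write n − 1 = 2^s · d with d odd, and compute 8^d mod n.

301 − 1 = 300 = 2^2 · 75, so d = 75.
8^1 ≡ 8 (mod 301)
8^2 ≡ 8^2 = 64 ≡ 64 (mod 301)
8^4 ≡ 64^2 = 4096 ≡ 183 (mod 301)
8^8 ≡ 183^2 = 33489 ≡ 78 (mod 301)
8^16 ≡ 78^2 = 6084 ≡ 64 (mod 301)
8^32 ≡ 64^2 = 4096 ≡ 183 (mod 301)
8^64 ≡ 183^2 = 33489 ≡ 78 (mod 301)
75 = 64 + 8 + 2 + 1 in binary powers of 2.
So 8^75 ≡ 78 · 78 · 64 · 8 ≡ 260 (mod 301).
Squaring chain: 260 → 176; never reaches −1, so base 8 is a Miller–Rabin witness that 301 is composite.

260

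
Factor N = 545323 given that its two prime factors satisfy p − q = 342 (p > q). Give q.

587

Since p = q + 342, we have 545323 = q(q + 342), so q² + 342q − 545323 = 0.
Discriminant: 342² + 4·545323 = 116964 + 2181292 = 2298256; √2298256 = 1516.
q = (−342 + 1516)/2 = 587, and p = q + 342 = 929.
Check: 587 · 929 = 545323.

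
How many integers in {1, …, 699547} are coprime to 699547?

Factor: 699547 = 53 · 67 · 197.
φ(699547) = (53−1) · (67−1) · (197−1) = 52 · 66 · 196 = 672672.

672672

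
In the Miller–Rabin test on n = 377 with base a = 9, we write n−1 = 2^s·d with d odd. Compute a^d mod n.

237

377 − 1 = 376 = 2^3 · 47, so d = 47.
9^1 ≡ 9 (mod 377)
9^2 ≡ 9^2 = 81 ≡ 81 (mod 377)
9^4 ≡ 81^2 = 6561 ≡ 152 (mod 377)
9^8 ≡ 152^2 = 23104 ≡ 107 (mod 377)
9^16 ≡ 107^2 = 11449 ≡ 139 (mod 377)
9^32 ≡ 139^2 = 19321 ≡ 94 (mod 377)
47 = 32 + 8 + 4 + 2 + 1 in binary powers of 2.
So 9^47 ≡ 94 · 107 · 152 · 81 · 9 ≡ 237 (mod 377).
Squaring chain: 237 → 373 → 16; never reaches −1, so base 9 is a Miller–Rabin witness that 377 is composite.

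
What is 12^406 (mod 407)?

12^1 ≡ 12 (mod 407)
12^2 ≡ 12^2 = 144 ≡ 144 (mod 407)
12^4 ≡ 144^2 = 20736 ≡ 386 (mod 407)
12^8 ≡ 386^2 = 148996 ≡ 34 (mod 407)
12^16 ≡ 34^2 = 1156 ≡ 342 (mod 407)
12^32 ≡ 342^2 = 116964 ≡ 155 (mod 407)
12^64 ≡ 155^2 = 24025 ≡ 12 (mod 407)
12^128 ≡ 12^2 = 144 ≡ 144 (mod 407)
12^256 ≡ 144^2 = 20736 ≡ 386 (mod 407)
406 = 256 + 128 + 16 + 4 + 2 in binary powers of 2.
So 12^406 ≡ 386 · 144 · 342 · 386 · 144 ≡ 12 (mod 407).
Since 12 ≠ 1, base 12 is a Fermat witness: 407 is composite.

12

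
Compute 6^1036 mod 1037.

6^1 ≡ 6 (mod 1037)
6^2 ≡ 6^2 = 36 ≡ 36 (mod 1037)
6^4 ≡ 36^2 = 1296 ≡ 259 (mod 1037)
6^8 ≡ 259^2 = 67081 ≡ 713 (mod 1037)
6^16 ≡ 713^2 = 508369 ≡ 239 (mod 1037)
6^32 ≡ 239^2 = 57121 ≡ 86 (mod 1037)
6^64 ≡ 86^2 = 7396 ≡ 137 (mod 1037)
6^128 ≡ 137^2 = 18769 ≡ 103 (mod 1037)
6^256 ≡ 103^2 = 10609 ≡ 239 (mod 1037)
6^512 ≡ 239^2 = 57121 ≡ 86 (mod 1037)
6^1024 ≡ 86^2 = 7396 ≡ 137 (mod 1037)
1036 = 1024 + 8 + 4 in binary powers of 2.
So 6^1036 ≡ 137 · 713 · 259 ≡ 727 (mod 1037).
Since 727 ≠ 1, base 6 is a Fermat witness: 1037 is composite.

727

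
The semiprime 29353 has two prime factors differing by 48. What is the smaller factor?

Since p = q + 48, we have 29353 = q(q + 48), so q² + 48q − 29353 = 0.
Discriminant: 48² + 4·29353 = 2304 + 117412 = 119716; √119716 = 346.
q = (−48 + 346)/2 = 149, and p = q + 48 = 197.
Check: 149 · 197 = 29353.

149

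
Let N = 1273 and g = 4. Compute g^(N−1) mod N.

4^1 ≡ 4 (mod 1273)
4^2 ≡ 4^2 = 16 ≡ 16 (mod 1273)
4^4 ≡ 16^2 = 256 ≡ 256 (mod 1273)
4^8 ≡ 256^2 = 65536 ≡ 613 (mod 1273)
4^16 ≡ 613^2 = 375769 ≡ 234 (mod 1273)
4^32 ≡ 234^2 = 54756 ≡ 17 (mod 1273)
4^64 ≡ 17^2 = 289 ≡ 289 (mod 1273)
4^128 ≡ 289^2 = 83521 ≡ 776 (mod 1273)
4^256 ≡ 776^2 = 602176 ≡ 47 (mod 1273)
4^512 ≡ 47^2 = 2209 ≡ 936 (mod 1273)
4^1024 ≡ 936^2 = 876096 ≡ 272 (mod 1273)
1272 = 1024 + 128 + 64 + 32 + 16 + 8 in binary powers of 2.
So 4^1272 ≡ 272 · 776 · 289 · 17 · 234 · 613 ≡ 729 (mod 1273).
Since 729 ≠ 1, base 4 is a Fermat witness: 1273 is composite.

729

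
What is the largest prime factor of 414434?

79

414434 = 2 · 207217
207217 = 43 · 4819
4819 = 61 · 79
79 is prime.
So 414434 = 2 · 43 · 61 · 79; the largest prime factor is 79.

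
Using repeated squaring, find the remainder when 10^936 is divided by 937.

10^1 ≡ 10 (mod 937)
10^2 ≡ 10^2 = 100 ≡ 100 (mod 937)
10^4 ≡ 100^2 = 10000 ≡ 630 (mod 937)
10^8 ≡ 630^2 = 396900 ≡ 549 (mod 937)
10^16 ≡ 549^2 = 301401 ≡ 624 (mod 937)
10^32 ≡ 624^2 = 389376 ≡ 521 (mod 937)
10^64 ≡ 521^2 = 271441 ≡ 648 (mod 937)
10^128 ≡ 648^2 = 419904 ≡ 128 (mod 937)
10^256 ≡ 128^2 = 16384 ≡ 455 (mod 937)
10^512 ≡ 455^2 = 207025 ≡ 885 (mod 937)
936 = 512 + 256 + 128 + 32 + 8 in binary powers of 2.
So 10^936 ≡ 885 · 455 · 128 · 521 · 549 ≡ 1 (mod 937).
Since the result is 1, base 10 gives no evidence that 937 is composite.

1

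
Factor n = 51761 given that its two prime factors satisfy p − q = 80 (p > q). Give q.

191

Since p = q + 80, we have 51761 = q(q + 80), so q² + 80q − 51761 = 0.
Discriminant: 80² + 4·51761 = 6400 + 207044 = 213444; √213444 = 462.
q = (−80 + 462)/2 = 191, and p = q + 80 = 271.
Check: 191 · 271 = 51761.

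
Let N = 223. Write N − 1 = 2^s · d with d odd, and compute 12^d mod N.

222

223 − 1 = 222 = 2^1 · 111, so d = 111.
12^1 ≡ 12 (mod 223)
12^2 ≡ 12^2 = 144 ≡ 144 (mod 223)
12^4 ≡ 144^2 = 20736 ≡ 220 (mod 223)
12^8 ≡ 220^2 = 48400 ≡ 9 (mod 223)
12^16 ≡ 9^2 = 81 ≡ 81 (mod 223)
12^32 ≡ 81^2 = 6561 ≡ 94 (mod 223)
12^64 ≡ 94^2 = 8836 ≡ 139 (mod 223)
111 = 64 + 32 + 8 + 4 + 2 + 1 in binary powers of 2.
So 12^111 ≡ 139 · 94 · 9 · 220 · 144 · 12 ≡ 222 (mod 223).
Since 12^d ≡ 222 (mod 223), base 12 does not prove 223 composite.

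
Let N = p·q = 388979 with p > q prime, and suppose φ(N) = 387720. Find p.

φ(n) = (p−1)(q−1) = n − (p+q) + 1, so p + q = 388979 − 387720 + 1 = 1260.
p and q are the roots of t² − 1260t + 388979 = 0.
Discriminant: 1260² − 4·388979 = 1587600 − 1555916 = 31684; √31684 = 178.
q = (1260 − 178)/2 = 541, p = (1260 + 178)/2 = 719.
Check: 541 · 719 = 388979.

719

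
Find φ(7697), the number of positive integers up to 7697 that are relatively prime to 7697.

Factor: 7697 = 43 · 179.
φ(7697) = (43−1) · (179−1) = 42 · 178 = 7476.

7476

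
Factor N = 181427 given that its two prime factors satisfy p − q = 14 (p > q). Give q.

419

Since p = q + 14, we have 181427 = q(q + 14), so q² + 14q − 181427 = 0.
Discriminant: 14² + 4·181427 = 196 + 725708 = 725904; √725904 = 852.
q = (−14 + 852)/2 = 419, and p = q + 14 = 433.
Check: 419 · 433 = 181427.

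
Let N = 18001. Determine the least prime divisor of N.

47

18001 is odd.
Digit sum 10, not divisible by 3.
Ends in 1: not divisible by 5.
7: 18001 = 7·2571 + 4
11: 18001 = 11·1636 + 5
13: 18001 = 13·1384 + 9
17: 18001 = 17·1058 + 15
19: 18001 = 19·947 + 8
23: 18001 = 23·782 + 15
29: 18001 = 29·620 + 21
31: 18001 = 31·580 + 21
37: 18001 = 37·486 + 19
41: 18001 = 41·439 + 2
43: 18001 = 43·418 + 27
47: 18001 = 47·383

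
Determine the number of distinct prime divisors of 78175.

78175 = 5^2 · 3127
3127 = 53 · 59
78175 = 5^2 · 53 · 59, which has 3 distinct prime factors.

3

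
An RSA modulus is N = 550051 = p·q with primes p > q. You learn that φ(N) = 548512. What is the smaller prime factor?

563

φ(n) = (p−1)(q−1) = n − (p+q) + 1, so p + q = 550051 − 548512 + 1 = 1540.
p and q are the roots of t² − 1540t + 550051 = 0.
Discriminant: 1540² − 4·550051 = 2371600 − 2200204 = 171396; √171396 = 414.
q = (1540 − 414)/2 = 563, p = (1540 + 414)/2 = 977.
Check: 563 · 977 = 550051.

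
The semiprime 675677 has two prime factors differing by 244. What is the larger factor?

953

Since p = q + 244, we have 675677 = q(q + 244), so q² + 244q − 675677 = 0.
Discriminant: 244² + 4·675677 = 59536 + 2702708 = 2762244; √2762244 = 1662.
q = (−244 + 1662)/2 = 709, and p = q + 244 = 953.
Check: 709 · 953 = 675677.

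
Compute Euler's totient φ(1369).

1332

Factor: 1369 = 37^2.
φ(1369) = 37^1·(37−1) = 1332.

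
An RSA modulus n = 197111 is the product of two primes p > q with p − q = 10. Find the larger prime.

Since p = q + 10, we have 197111 = q(q + 10), so q² + 10q − 197111 = 0.
Discriminant: 10² + 4·197111 = 100 + 788444 = 788544; √788544 = 888.
q = (−10 + 888)/2 = 439, and p = q + 10 = 449.
Check: 439 · 449 = 197111.

449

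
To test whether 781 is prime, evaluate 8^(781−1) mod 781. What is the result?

8^1 ≡ 8 (mod 781)
8^2 ≡ 8^2 = 64 ≡ 64 (mod 781)
8^4 ≡ 64^2 = 4096 ≡ 191 (mod 781)
8^8 ≡ 191^2 = 36481 ≡ 555 (mod 781)
8^16 ≡ 555^2 = 308025 ≡ 311 (mod 781)
8^32 ≡ 311^2 = 96721 ≡ 658 (mod 781)
8^64 ≡ 658^2 = 432964 ≡ 290 (mod 781)
8^128 ≡ 290^2 = 84100 ≡ 533 (mod 781)
8^256 ≡ 533^2 = 284089 ≡ 586 (mod 781)
8^512 ≡ 586^2 = 343396 ≡ 537 (mod 781)
780 = 512 + 256 + 8 + 4 in binary powers of 2.
So 8^780 ≡ 537 · 586 · 555 · 191 ≡ 375 (mod 781).
Since 375 ≠ 1, base 8 is a Fermat witness: 781 is composite.

375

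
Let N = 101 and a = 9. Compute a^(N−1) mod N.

1

9^1 ≡ 9 (mod 101)
9^2 ≡ 9^2 = 81 ≡ 81 (mod 101)
9^4 ≡ 81^2 = 6561 ≡ 97 (mod 101)
9^8 ≡ 97^2 = 9409 ≡ 16 (mod 101)
9^16 ≡ 16^2 = 256 ≡ 54 (mod 101)
9^32 ≡ 54^2 = 2916 ≡ 88 (mod 101)
9^64 ≡ 88^2 = 7744 ≡ 68 (mod 101)
100 = 64 + 32 + 4 in binary powers of 2.
So 9^100 ≡ 68 · 88 · 97 ≡ 1 (mod 101).
Since the result is 1, base 9 gives no evidence that 101 is composite.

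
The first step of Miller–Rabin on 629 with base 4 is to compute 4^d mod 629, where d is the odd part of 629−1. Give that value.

225

629 − 1 = 628 = 2^2 · 157, so d = 157.
4^1 ≡ 4 (mod 629)
4^2 ≡ 4^2 = 16 ≡ 16 (mod 629)
4^4 ≡ 16^2 = 256 ≡ 256 (mod 629)
4^8 ≡ 256^2 = 65536 ≡ 120 (mod 629)
4^16 ≡ 120^2 = 14400 ≡ 562 (mod 629)
4^32 ≡ 562^2 = 315844 ≡ 86 (mod 629)
4^64 ≡ 86^2 = 7396 ≡ 477 (mod 629)
4^128 ≡ 477^2 = 227529 ≡ 460 (mod 629)
157 = 128 + 16 + 8 + 4 + 1 in binary powers of 2.
So 4^157 ≡ 460 · 562 · 120 · 256 · 4 ≡ 225 (mod 629).
Squaring chain: 225 → 305; never reaches −1, so base 4 is a Miller–Rabin witness that 629 is composite.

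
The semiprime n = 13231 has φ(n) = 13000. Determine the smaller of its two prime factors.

φ(n) = (p−1)(q−1) = n − (p+q) + 1, so p + q = 13231 − 13000 + 1 = 232.
p and q are the roots of t² − 232t + 13231 = 0.
Discriminant: 232² − 4·13231 = 53824 − 52924 = 900; √900 = 30.
q = (232 − 30)/2 = 101, p = (232 + 30)/2 = 131.
Check: 101 · 131 = 13231.

101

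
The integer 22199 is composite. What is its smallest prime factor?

79

22199 is odd.
Digit sum 23, not divisible by 3.
Ends in 9: not divisible by 5.
7: 22199 = 7·3171 + 2
11: 22199 = 11·2018 + 1
13: 22199 = 13·1707 + 8
17: 22199 = 17·1305 + 14
19: 22199 = 19·1168 + 7
23: 22199 = 23·965 + 4
29: 22199 = 29·765 + 14
31: 22199 = 31·716 + 3
37: 22199 = 37·599 + 36
41: 22199 = 41·541 + 18
43: 22199 = 43·516 + 11
47: 22199 = 47·472 + 15
53: 22199 = 53·418 + 45
59: 22199 = 59·376 + 15
61: 22199 = 61·363 + 56
67: 22199 = 67·331 + 22
71: 22199 = 71·312 + 47
73: 22199 = 73·304 + 7
79: 22199 = 79·281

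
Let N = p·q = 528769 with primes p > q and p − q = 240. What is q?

Since p = q + 240, we have 528769 = q(q + 240), so q² + 240q − 528769 = 0.
Discriminant: 240² + 4·528769 = 57600 + 2115076 = 2172676; √2172676 = 1474.
q = (−240 + 1474)/2 = 617, and p = q + 240 = 857.
Check: 617 · 857 = 528769.

617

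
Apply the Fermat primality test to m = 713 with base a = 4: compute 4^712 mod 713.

4^1 ≡ 4 (mod 713)
4^2 ≡ 4^2 = 16 ≡ 16 (mod 713)
4^4 ≡ 16^2 = 256 ≡ 256 (mod 713)
4^8 ≡ 256^2 = 65536 ≡ 653 (mod 713)
4^16 ≡ 653^2 = 426409 ≡ 35 (mod 713)
4^32 ≡ 35^2 = 1225 ≡ 512 (mod 713)
4^64 ≡ 512^2 = 262144 ≡ 473 (mod 713)
4^128 ≡ 473^2 = 223729 ≡ 560 (mod 713)
4^256 ≡ 560^2 = 313600 ≡ 593 (mod 713)
4^512 ≡ 593^2 = 351649 ≡ 140 (mod 713)
712 = 512 + 128 + 64 + 8 in binary powers of 2.
So 4^712 ≡ 140 · 560 · 473 · 653 ≡ 78 (mod 713).
Since 78 ≠ 1, base 4 is a Fermat witness: 713 is composite.

78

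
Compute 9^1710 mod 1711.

400

9^1 ≡ 9 (mod 1711)
9^2 ≡ 9^2 = 81 ≡ 81 (mod 1711)
9^4 ≡ 81^2 = 6561 ≡ 1428 (mod 1711)
9^8 ≡ 1428^2 = 2039184 ≡ 1383 (mod 1711)
9^16 ≡ 1383^2 = 1912689 ≡ 1502 (mod 1711)
9^32 ≡ 1502^2 = 2256004 ≡ 906 (mod 1711)
9^64 ≡ 906^2 = 820836 ≡ 1267 (mod 1711)
9^128 ≡ 1267^2 = 1605289 ≡ 371 (mod 1711)
9^256 ≡ 371^2 = 137641 ≡ 761 (mod 1711)
9^512 ≡ 761^2 = 579121 ≡ 803 (mod 1711)
9^1024 ≡ 803^2 = 644809 ≡ 1473 (mod 1711)
1710 = 1024 + 512 + 128 + 32 + 8 + 4 + 2 in binary powers of 2.
So 9^1710 ≡ 1473 · 803 · 371 · 906 · 1383 · 1428 · 81 ≡ 400 (mod 1711).
Since 400 ≠ 1, base 9 is a Fermat witness: 1711 is composite.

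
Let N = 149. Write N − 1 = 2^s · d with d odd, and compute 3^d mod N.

44

149 − 1 = 148 = 2^2 · 37, so d = 37.
3^1 ≡ 3 (mod 149)
3^2 ≡ 3^2 = 9 ≡ 9 (mod 149)
3^4 ≡ 9^2 = 81 ≡ 81 (mod 149)
3^8 ≡ 81^2 = 6561 ≡ 5 (mod 149)
3^16 ≡ 5^2 = 25 ≡ 25 (mod 149)
3^32 ≡ 25^2 = 625 ≡ 29 (mod 149)
37 = 32 + 4 + 1 in binary powers of 2.
So 3^37 ≡ 29 · 81 · 3 ≡ 44 (mod 149).
Squaring chain: 44 → 148; reaches −1, so base 3 does not prove 149 composite.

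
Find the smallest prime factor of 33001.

61

33001 is odd.
Digit sum 7, not divisible by 3.
Ends in 1: not divisible by 5.
7: 33001 = 7·4714 + 3
11: 33001 = 11·3000 + 1
13: 33001 = 13·2538 + 7
17: 33001 = 17·1941 + 4
19: 33001 = 19·1736 + 17
23: 33001 = 23·1434 + 19
29: 33001 = 29·1137 + 28
31: 33001 = 31·1064 + 17
37: 33001 = 37·891 + 34
41: 33001 = 41·804 + 37
43: 33001 = 43·767 + 20
47: 33001 = 47·702 + 7
53: 33001 = 53·622 + 35
59: 33001 = 59·559 + 20
61: 33001 = 61·541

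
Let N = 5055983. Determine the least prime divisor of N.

43

5055983 is odd.
Digit sum 35, not divisible by 3.
Ends in 3: not divisible by 5.
7: 5055983 = 7·722283 + 2
11: 5055983 = 11·459634 + 9
13: 5055983 = 13·388921 + 10
17: 5055983 = 17·297410 + 13
19: 5055983 = 19·266104 + 7
23: 5055983 = 23·219825 + 8
29: 5055983 = 29·174344 + 7
31: 5055983 = 31·163096 + 7
37: 5055983 = 37·136648 + 7
41: 5055983 = 41·123316 + 27
43: 5055983 = 43·117581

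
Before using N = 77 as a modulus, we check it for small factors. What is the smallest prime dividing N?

7

77 is odd.
Digit sum 14, not divisible by 3.
Ends in 7: not divisible by 5.
7: 77 = 7·11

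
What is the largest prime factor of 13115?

13115 = 5 · 2623
2623 = 43 · 61
61 is prime.
So 13115 = 5 · 43 · 61; the largest prime factor is 61.

61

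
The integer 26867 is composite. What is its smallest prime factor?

67

26867 is odd.
Digit sum 29, not divisible by 3.
Ends in 7: not divisible by 5.
7: 26867 = 7·3838 + 1
11: 26867 = 11·2442 + 5
13: 26867 = 13·2066 + 9
17: 26867 = 17·1580 + 7
19: 26867 = 19·1414 + 1
23: 26867 = 23·1168 + 3
29: 26867 = 29·926 + 13
31: 26867 = 31·866 + 21
37: 26867 = 37·726 + 5
41: 26867 = 41·655 + 12
43: 26867 = 43·624 + 35
47: 26867 = 47·571 + 30
53: 26867 = 53·506 + 49
59: 26867 = 59·455 + 22
61: 26867 = 61·440 + 27
67: 26867 = 67·401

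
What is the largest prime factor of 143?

143 = 11 · 13
13 is prime.
So 143 = 11 · 13; the largest prime factor is 13.

13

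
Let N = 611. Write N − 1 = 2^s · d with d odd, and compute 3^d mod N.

611 − 1 = 610 = 2^1 · 305, so d = 305.
3^1 ≡ 3 (mod 611)
3^2 ≡ 3^2 = 9 ≡ 9 (mod 611)
3^4 ≡ 9^2 = 81 ≡ 81 (mod 611)
3^8 ≡ 81^2 = 6561 ≡ 451 (mod 611)
3^16 ≡ 451^2 = 203401 ≡ 549 (mod 611)
3^32 ≡ 549^2 = 301401 ≡ 178 (mod 611)
3^64 ≡ 178^2 = 31684 ≡ 523 (mod 611)
3^128 ≡ 523^2 = 273529 ≡ 412 (mod 611)
3^256 ≡ 412^2 = 169744 ≡ 497 (mod 611)
305 = 256 + 32 + 16 + 1 in binary powers of 2.
So 3^305 ≡ 497 · 178 · 549 · 3 ≡ 165 (mod 611).
Squaring chain: 165; never reaches −1, so base 3 is a Miller–Rabin witness that 611 is composite.

165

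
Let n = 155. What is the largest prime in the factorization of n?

155 = 5 · 31
31 is prime.
So 155 = 5 · 31; the largest prime factor is 31.

31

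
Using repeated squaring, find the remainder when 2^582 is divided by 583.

70

2^1 ≡ 2 (mod 583)
2^2 ≡ 2^2 = 4 ≡ 4 (mod 583)
2^4 ≡ 4^2 = 16 ≡ 16 (mod 583)
2^8 ≡ 16^2 = 256 ≡ 256 (mod 583)
2^16 ≡ 256^2 = 65536 ≡ 240 (mod 583)
2^32 ≡ 240^2 = 57600 ≡ 466 (mod 583)
2^64 ≡ 466^2 = 217156 ≡ 280 (mod 583)
2^128 ≡ 280^2 = 78400 ≡ 278 (mod 583)
2^256 ≡ 278^2 = 77284 ≡ 328 (mod 583)
2^512 ≡ 328^2 = 107584 ≡ 312 (mod 583)
582 = 512 + 64 + 4 + 2 in binary powers of 2.
So 2^582 ≡ 312 · 280 · 16 · 4 ≡ 70 (mod 583).
Since 70 ≠ 1, base 2 is a Fermat witness: 583 is composite.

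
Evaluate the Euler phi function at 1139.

Factor: 1139 = 17 · 67.
φ(1139) = (17−1) · (67−1) = 16 · 66 = 1056.

1056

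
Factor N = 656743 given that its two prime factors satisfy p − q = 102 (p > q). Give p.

863

Since p = q + 102, we have 656743 = q(q + 102), so q² + 102q − 656743 = 0.
Discriminant: 102² + 4·656743 = 10404 + 2626972 = 2637376; √2637376 = 1624.
q = (−102 + 1624)/2 = 761, and p = q + 102 = 863.
Check: 761 · 863 = 656743.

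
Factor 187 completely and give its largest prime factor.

187 = 11 · 17
17 is prime.
So 187 = 11 · 17; the largest prime factor is 17.

17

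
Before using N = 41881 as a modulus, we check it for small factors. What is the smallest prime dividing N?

7

41881 is odd.
Digit sum 22, not divisible by 3.
Ends in 1: not divisible by 5.
7: 41881 = 7·5983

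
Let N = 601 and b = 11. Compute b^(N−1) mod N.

11^1 ≡ 11 (mod 601)
11^2 ≡ 11^2 = 121 ≡ 121 (mod 601)
11^4 ≡ 121^2 = 14641 ≡ 217 (mod 601)
11^8 ≡ 217^2 = 47089 ≡ 211 (mod 601)
11^16 ≡ 211^2 = 44521 ≡ 47 (mod 601)
11^32 ≡ 47^2 = 2209 ≡ 406 (mod 601)
11^64 ≡ 406^2 = 164836 ≡ 162 (mod 601)
11^128 ≡ 162^2 = 26244 ≡ 401 (mod 601)
11^256 ≡ 401^2 = 160801 ≡ 334 (mod 601)
11^512 ≡ 334^2 = 111556 ≡ 371 (mod 601)
600 = 512 + 64 + 16 + 8 in binary powers of 2.
So 11^600 ≡ 371 · 162 · 47 · 211 ≡ 1 (mod 601).
Since the result is 1, base 11 gives no evidence that 601 is composite.

1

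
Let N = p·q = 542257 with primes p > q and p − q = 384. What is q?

Since p = q + 384, we have 542257 = q(q + 384), so q² + 384q − 542257 = 0.
Discriminant: 384² + 4·542257 = 147456 + 2169028 = 2316484; √2316484 = 1522.
q = (−384 + 1522)/2 = 569, and p = q + 384 = 953.
Check: 569 · 953 = 542257.

569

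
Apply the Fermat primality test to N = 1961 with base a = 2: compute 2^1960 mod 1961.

1785

2^1 ≡ 2 (mod 1961)
2^2 ≡ 2^2 = 4 ≡ 4 (mod 1961)
2^4 ≡ 4^2 = 16 ≡ 16 (mod 1961)
2^8 ≡ 16^2 = 256 ≡ 256 (mod 1961)
2^16 ≡ 256^2 = 65536 ≡ 823 (mod 1961)
2^32 ≡ 823^2 = 677329 ≡ 784 (mod 1961)
2^64 ≡ 784^2 = 614656 ≡ 863 (mod 1961)
2^128 ≡ 863^2 = 744769 ≡ 1550 (mod 1961)
2^256 ≡ 1550^2 = 2402500 ≡ 275 (mod 1961)
2^512 ≡ 275^2 = 75625 ≡ 1107 (mod 1961)
2^1024 ≡ 1107^2 = 1225449 ≡ 1785 (mod 1961)
1960 = 1024 + 512 + 256 + 128 + 32 + 8 in binary powers of 2.
So 2^1960 ≡ 1785 · 1107 · 275 · 1550 · 784 · 256 ≡ 1785 (mod 1961).
Since 1785 ≠ 1, base 2 is a Fermat witness: 1961 is composite.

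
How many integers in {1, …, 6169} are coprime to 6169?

Factor: 6169 = 31 · 199.
φ(6169) = (31−1) · (199−1) = 30 · 198 = 5940.

5940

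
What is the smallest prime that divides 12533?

12533 is odd.
Digit sum 14, not divisible by 3.
Ends in 3: not divisible by 5.
7: 12533 = 7·1790 + 3
11: 12533 = 11·1139 + 4
13: 12533 = 13·964 + 1
17: 12533 = 17·737 + 4
19: 12533 = 19·659 + 12
23: 12533 = 23·544 + 21
29: 12533 = 29·432 + 5
31: 12533 = 31·404 + 9
37: 12533 = 37·338 + 27
41: 12533 = 41·305 + 28
43: 12533 = 43·291 + 20
47: 12533 = 47·266 + 31
53: 12533 = 53·236 + 25
59: 12533 = 59·212 + 25
61: 12533 = 61·205 + 28
67: 12533 = 67·187 + 4
71: 12533 = 71·176 + 37
73: 12533 = 73·171 + 50
79: 12533 = 79·158 + 51
83: 12533 = 83·151

83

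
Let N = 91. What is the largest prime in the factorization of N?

91 = 7 · 13
13 is prime.
So 91 = 7 · 13; the largest prime factor is 13.

13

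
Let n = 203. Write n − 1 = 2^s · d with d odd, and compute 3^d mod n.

203 − 1 = 202 = 2^1 · 101, so d = 101.
3^1 ≡ 3 (mod 203)
3^2 ≡ 3^2 = 9 ≡ 9 (mod 203)
3^4 ≡ 9^2 = 81 ≡ 81 (mod 203)
3^8 ≡ 81^2 = 6561 ≡ 65 (mod 203)
3^16 ≡ 65^2 = 4225 ≡ 165 (mod 203)
3^32 ≡ 165^2 = 27225 ≡ 23 (mod 203)
3^64 ≡ 23^2 = 529 ≡ 123 (mod 203)
101 = 64 + 32 + 4 + 1 in binary powers of 2.
So 3^101 ≡ 123 · 23 · 81 · 3 ≡ 89 (mod 203).
Squaring chain: 89; never reaches −1, so base 3 is a Miller–Rabin witness that 203 is composite.

89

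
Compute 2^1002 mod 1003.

2^1 ≡ 2 (mod 1003)
2^2 ≡ 2^2 = 4 ≡ 4 (mod 1003)
2^4 ≡ 4^2 = 16 ≡ 16 (mod 1003)
2^8 ≡ 16^2 = 256 ≡ 256 (mod 1003)
2^16 ≡ 256^2 = 65536 ≡ 341 (mod 1003)
2^32 ≡ 341^2 = 116281 ≡ 936 (mod 1003)
2^64 ≡ 936^2 = 876096 ≡ 477 (mod 1003)
2^128 ≡ 477^2 = 227529 ≡ 851 (mod 1003)
2^256 ≡ 851^2 = 724201 ≡ 35 (mod 1003)
2^512 ≡ 35^2 = 1225 ≡ 222 (mod 1003)
1002 = 512 + 256 + 128 + 64 + 32 + 8 + 2 in binary powers of 2.
So 2^1002 ≡ 222 · 35 · 851 · 477 · 936 · 256 · 4 ≡ 990 (mod 1003).
Since 990 ≠ 1, base 2 is a Fermat witness: 1003 is composite.

990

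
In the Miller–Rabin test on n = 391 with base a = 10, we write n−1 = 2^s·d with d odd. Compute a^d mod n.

320

391 − 1 = 390 = 2^1 · 195, so d = 195.
10^1 ≡ 10 (mod 391)
10^2 ≡ 10^2 = 100 ≡ 100 (mod 391)
10^4 ≡ 100^2 = 10000 ≡ 225 (mod 391)
10^8 ≡ 225^2 = 50625 ≡ 186 (mod 391)
10^16 ≡ 186^2 = 34596 ≡ 188 (mod 391)
10^32 ≡ 188^2 = 35344 ≡ 154 (mod 391)
10^64 ≡ 154^2 = 23716 ≡ 256 (mod 391)
10^128 ≡ 256^2 = 65536 ≡ 239 (mod 391)
195 = 128 + 64 + 2 + 1 in binary powers of 2.
So 10^195 ≡ 239 · 256 · 100 · 10 ≡ 320 (mod 391).
Squaring chain: 320; never reaches −1, so base 10 is a Miller–Rabin witness that 391 is composite.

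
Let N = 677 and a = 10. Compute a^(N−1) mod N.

10^1 ≡ 10 (mod 677)
10^2 ≡ 10^2 = 100 ≡ 100 (mod 677)
10^4 ≡ 100^2 = 10000 ≡ 522 (mod 677)
10^8 ≡ 522^2 = 272484 ≡ 330 (mod 677)
10^16 ≡ 330^2 = 108900 ≡ 580 (mod 677)
10^32 ≡ 580^2 = 336400 ≡ 608 (mod 677)
10^64 ≡ 608^2 = 369664 ≡ 22 (mod 677)
10^128 ≡ 22^2 = 484 ≡ 484 (mod 677)
10^256 ≡ 484^2 = 234256 ≡ 14 (mod 677)
10^512 ≡ 14^2 = 196 ≡ 196 (mod 677)
676 = 512 + 128 + 32 + 4 in binary powers of 2.
So 10^676 ≡ 196 · 484 · 608 · 522 ≡ 1 (mod 677).
Since the result is 1, base 10 gives no evidence that 677 is composite.

1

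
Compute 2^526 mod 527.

2^1 ≡ 2 (mod 527)
2^2 ≡ 2^2 = 4 ≡ 4 (mod 527)
2^4 ≡ 4^2 = 16 ≡ 16 (mod 527)
2^8 ≡ 16^2 = 256 ≡ 256 (mod 527)
2^16 ≡ 256^2 = 65536 ≡ 188 (mod 527)
2^32 ≡ 188^2 = 35344 ≡ 35 (mod 527)
2^64 ≡ 35^2 = 1225 ≡ 171 (mod 527)
2^128 ≡ 171^2 = 29241 ≡ 256 (mod 527)
2^256 ≡ 256^2 = 65536 ≡ 188 (mod 527)
2^512 ≡ 188^2 = 35344 ≡ 35 (mod 527)
526 = 512 + 8 + 4 + 2 in binary powers of 2.
So 2^526 ≡ 35 · 256 · 16 · 4 ≡ 64 (mod 527).
Since 64 ≠ 1, base 2 is a Fermat witness: 527 is composite.

64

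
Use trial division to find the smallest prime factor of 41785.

5

41785 is odd.
Digit sum 25, not divisible by 3.
Ends in 5: divisible by 5.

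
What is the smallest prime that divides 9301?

9301 is odd.
Digit sum 13, not divisible by 3.
Ends in 1: not divisible by 5.
7: 9301 = 7·1328 + 5
11: 9301 = 11·845 + 6
13: 9301 = 13·715 + 6
17: 9301 = 17·547 + 2
19: 9301 = 19·489 + 10
23: 9301 = 23·404 + 9
29: 9301 = 29·320 + 21
31: 9301 = 31·300 + 1
37: 9301 = 37·251 + 14
41: 9301 = 41·226 + 35
43: 9301 = 43·216 + 13
47: 9301 = 47·197 + 42
53: 9301 = 53·175 + 26
59: 9301 = 59·157 + 38
61: 9301 = 61·152 + 29
67: 9301 = 67·138 + 55
71: 9301 = 71·131

71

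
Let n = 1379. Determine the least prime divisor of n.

1379 is odd.
Digit sum 20, not divisible by 3.
Ends in 9: not divisible by 5.
7: 1379 = 7·197

7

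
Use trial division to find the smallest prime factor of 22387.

22387 is odd.
Digit sum 22, not divisible by 3.
Ends in 7: not divisible by 5.
7: 22387 = 7·3198 + 1
11: 22387 = 11·2035 + 2
13: 22387 = 13·1722 + 1
17: 22387 = 17·1316 + 15
19: 22387 = 19·1178 + 5
23: 22387 = 23·973 + 8
29: 22387 = 29·771 + 28
31: 22387 = 31·722 + 5
37: 22387 = 37·605 + 2
41: 22387 = 41·546 + 1
43: 22387 = 43·520 + 27
47: 22387 = 47·476 + 15
53: 22387 = 53·422 + 21
59: 22387 = 59·379 + 26
61: 22387 = 61·367

61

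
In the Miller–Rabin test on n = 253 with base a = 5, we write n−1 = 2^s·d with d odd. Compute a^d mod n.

253 − 1 = 252 = 2^2 · 63, so d = 63.
5^1 ≡ 5 (mod 253)
5^2 ≡ 5^2 = 25 ≡ 25 (mod 253)
5^4 ≡ 25^2 = 625 ≡ 119 (mod 253)
5^8 ≡ 119^2 = 14161 ≡ 246 (mod 253)
5^16 ≡ 246^2 = 60516 ≡ 49 (mod 253)
5^32 ≡ 49^2 = 2401 ≡ 124 (mod 253)
63 = 32 + 16 + 8 + 4 + 2 + 1 in binary powers of 2.
So 5^63 ≡ 124 · 49 · 246 · 119 · 25 · 5 ≡ 191 (mod 253).
Squaring chain: 191 → 49; never reaches −1, so base 5 is a Miller–Rabin witness that 253 is composite.

191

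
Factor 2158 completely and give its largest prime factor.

2158 = 2 · 1079
1079 = 13 · 83
83 is prime.
So 2158 = 2 · 13 · 83; the largest prime factor is 83.

83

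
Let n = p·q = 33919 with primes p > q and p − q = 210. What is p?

317

Since p = q + 210, we have 33919 = q(q + 210), so q² + 210q − 33919 = 0.
Discriminant: 210² + 4·33919 = 44100 + 135676 = 179776; √179776 = 424.
q = (−210 + 424)/2 = 107, and p = q + 210 = 317.
Check: 107 · 317 = 33919.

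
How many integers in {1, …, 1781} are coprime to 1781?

Factor: 1781 = 13 · 137.
φ(1781) = (13−1) · (137−1) = 12 · 136 = 1632.

1632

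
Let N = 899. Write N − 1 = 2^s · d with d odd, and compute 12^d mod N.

899 − 1 = 898 = 2^1 · 449, so d = 449.
12^1 ≡ 12 (mod 899)
12^2 ≡ 12^2 = 144 ≡ 144 (mod 899)
12^4 ≡ 144^2 = 20736 ≡ 59 (mod 899)
12^8 ≡ 59^2 = 3481 ≡ 784 (mod 899)
12^16 ≡ 784^2 = 614656 ≡ 639 (mod 899)
12^32 ≡ 639^2 = 408321 ≡ 175 (mod 899)
12^64 ≡ 175^2 = 30625 ≡ 59 (mod 899)
12^128 ≡ 59^2 = 3481 ≡ 784 (mod 899)
12^256 ≡ 784^2 = 614656 ≡ 639 (mod 899)
449 = 256 + 128 + 64 + 1 in binary powers of 2.
So 12^449 ≡ 639 · 784 · 59 · 12 ≡ 447 (mod 899).
Squaring chain: 447; never reaches −1, so base 12 is a Miller–Rabin witness that 899 is composite.

447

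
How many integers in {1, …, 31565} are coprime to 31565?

24592

Factor: 31565 = 5 · 59 · 107.
φ(31565) = (5−1) · (59−1) · (107−1) = 4 · 58 · 106 = 24592.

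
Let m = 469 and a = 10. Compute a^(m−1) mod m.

10^1 ≡ 10 (mod 469)
10^2 ≡ 10^2 = 100 ≡ 100 (mod 469)
10^4 ≡ 100^2 = 10000 ≡ 151 (mod 469)
10^8 ≡ 151^2 = 22801 ≡ 289 (mod 469)
10^16 ≡ 289^2 = 83521 ≡ 39 (mod 469)
10^32 ≡ 39^2 = 1521 ≡ 114 (mod 469)
10^64 ≡ 114^2 = 12996 ≡ 333 (mod 469)
10^128 ≡ 333^2 = 110889 ≡ 205 (mod 469)
10^256 ≡ 205^2 = 42025 ≡ 284 (mod 469)
468 = 256 + 128 + 64 + 16 + 4 in binary powers of 2.
So 10^468 ≡ 284 · 205 · 333 · 39 · 151 ≡ 92 (mod 469).
Since 92 ≠ 1, base 10 is a Fermat witness: 469 is composite.

92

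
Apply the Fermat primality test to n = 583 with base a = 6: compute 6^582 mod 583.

6^1 ≡ 6 (mod 583)
6^2 ≡ 6^2 = 36 ≡ 36 (mod 583)
6^4 ≡ 36^2 = 1296 ≡ 130 (mod 583)
6^8 ≡ 130^2 = 16900 ≡ 576 (mod 583)
6^16 ≡ 576^2 = 331776 ≡ 49 (mod 583)
6^32 ≡ 49^2 = 2401 ≡ 69 (mod 583)
6^64 ≡ 69^2 = 4761 ≡ 97 (mod 583)
6^128 ≡ 97^2 = 9409 ≡ 81 (mod 583)
6^256 ≡ 81^2 = 6561 ≡ 148 (mod 583)
6^512 ≡ 148^2 = 21904 ≡ 333 (mod 583)
582 = 512 + 64 + 4 + 2 in binary powers of 2.
So 6^582 ≡ 333 · 97 · 130 · 36 ≡ 278 (mod 583).
Since 278 ≠ 1, base 6 is a Fermat witness: 583 is composite.

278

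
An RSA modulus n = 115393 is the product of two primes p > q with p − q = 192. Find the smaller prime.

257

Since p = q + 192, we have 115393 = q(q + 192), so q² + 192q − 115393 = 0.
Discriminant: 192² + 4·115393 = 36864 + 461572 = 498436; √498436 = 706.
q = (−192 + 706)/2 = 257, and p = q + 192 = 449.
Check: 257 · 449 = 115393.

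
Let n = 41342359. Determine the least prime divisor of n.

79

41342359 is odd.
Digit sum 31, not divisible by 3.
Ends in 9: not divisible by 5.
7: 41342359 = 7·5906051 + 2
11: 41342359 = 11·3758396 + 3
13: 41342359 = 13·3180181 + 6
17: 41342359 = 17·2431903 + 8
19: 41342359 = 19·2175913 + 12
23: 41342359 = 23·1797493 + 20
29: 41342359 = 29·1425598 + 17
31: 41342359 = 31·1333624 + 15
37: 41342359 = 37·1117361 + 2
41: 41342359 = 41·1008350 + 9
43: 41342359 = 43·961450 + 9
47: 41342359 = 47·879624 + 31
53: 41342359 = 53·780044 + 27
59: 41342359 = 59·700717 + 56
61: 41342359 = 61·677743 + 36
67: 41342359 = 67·617050 + 9
71: 41342359 = 71·582286 + 53
73: 41342359 = 73·566333 + 50
79: 41342359 = 79·523321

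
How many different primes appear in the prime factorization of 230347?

3

230347 = 13^2 · 1363
1363 = 29 · 47
230347 = 13^2 · 29 · 47, which has 3 distinct prime factors.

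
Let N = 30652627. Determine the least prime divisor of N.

73

30652627 is odd.
Digit sum 31, not divisible by 3.
Ends in 7: not divisible by 5.
7: 30652627 = 7·4378946 + 5
11: 30652627 = 11·2786602 + 5
13: 30652627 = 13·2357894 + 5
17: 30652627 = 17·1803095 + 12
19: 30652627 = 19·1613296 + 3
23: 30652627 = 23·1332722 + 21
29: 30652627 = 29·1056987 + 4
31: 30652627 = 31·988794 + 13
37: 30652627 = 37·828449 + 14
41: 30652627 = 41·747625 + 2
43: 30652627 = 43·712851 + 34
47: 30652627 = 47·652183 + 26
53: 30652627 = 53·578351 + 24
59: 30652627 = 59·519536 + 3
61: 30652627 = 61·502502 + 5
67: 30652627 = 67·457501 + 60
71: 30652627 = 71·431727 + 10
73: 30652627 = 73·419899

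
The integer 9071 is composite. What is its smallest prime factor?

47

9071 is odd.
Digit sum 17, not divisible by 3.
Ends in 1: not divisible by 5.
7: 9071 = 7·1295 + 6
11: 9071 = 11·824 + 7
13: 9071 = 13·697 + 10
17: 9071 = 17·533 + 10
19: 9071 = 19·477 + 8
23: 9071 = 23·394 + 9
29: 9071 = 29·312 + 23
31: 9071 = 31·292 + 19
37: 9071 = 37·245 + 6
41: 9071 = 41·221 + 10
43: 9071 = 43·210 + 41
47: 9071 = 47·193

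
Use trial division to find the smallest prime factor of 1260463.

41

1260463 is odd.
Digit sum 22, not divisible by 3.
Ends in 3: not divisible by 5.
7: 1260463 = 7·180066 + 1
11: 1260463 = 11·114587 + 6
13: 1260463 = 13·96958 + 9
17: 1260463 = 17·74144 + 15
19: 1260463 = 19·66340 + 3
23: 1260463 = 23·54802 + 17
29: 1260463 = 29·43464 + 7
31: 1260463 = 31·40660 + 3
37: 1260463 = 37·34066 + 21
41: 1260463 = 41·30743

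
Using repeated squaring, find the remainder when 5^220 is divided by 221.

5^1 ≡ 5 (mod 221)
5^2 ≡ 5^2 = 25 ≡ 25 (mod 221)
5^4 ≡ 25^2 = 625 ≡ 183 (mod 221)
5^8 ≡ 183^2 = 33489 ≡ 118 (mod 221)
5^16 ≡ 118^2 = 13924 ≡ 1 (mod 221)
5^32 ≡ 1^2 = 1 ≡ 1 (mod 221)
5^64 ≡ 1^2 = 1 ≡ 1 (mod 221)
5^128 ≡ 1^2 = 1 ≡ 1 (mod 221)
220 = 128 + 64 + 16 + 8 + 4 in binary powers of 2.
So 5^220 ≡ 1 · 1 · 1 · 118 · 183 ≡ 157 (mod 221).
Since 157 ≠ 1, base 5 is a Fermat witness: 221 is composite.

157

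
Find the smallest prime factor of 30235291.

30235291 is odd.
Digit sum 25, not divisible by 3.
Ends in 1: not divisible by 5.
7: 30235291 = 7·4319327 + 2
11: 30235291 = 11·2748662 + 9
13: 30235291 = 13·2325791 + 8
17: 30235291 = 17·1778546 + 9
19: 30235291 = 19·1591331 + 2
23: 30235291 = 23·1314577 + 20
29: 30235291 = 29·1042596 + 7
31: 30235291 = 31·975331 + 30
37: 30235291 = 37·817170 + 1
41: 30235291 = 41·737446 + 5
43: 30235291 = 43·703146 + 13
47: 30235291 = 47·643304 + 3
53: 30235291 = 53·570477 + 10
59: 30235291 = 59·512462 + 33
61: 30235291 = 61·495660 + 31
67: 30235291 = 67·451273

67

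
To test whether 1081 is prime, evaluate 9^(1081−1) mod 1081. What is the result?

679

9^1 ≡ 9 (mod 1081)
9^2 ≡ 9^2 = 81 ≡ 81 (mod 1081)
9^4 ≡ 81^2 = 6561 ≡ 75 (mod 1081)
9^8 ≡ 75^2 = 5625 ≡ 220 (mod 1081)
9^16 ≡ 220^2 = 48400 ≡ 836 (mod 1081)
9^32 ≡ 836^2 = 698896 ≡ 570 (mod 1081)
9^64 ≡ 570^2 = 324900 ≡ 600 (mod 1081)
9^128 ≡ 600^2 = 360000 ≡ 27 (mod 1081)
9^256 ≡ 27^2 = 729 ≡ 729 (mod 1081)
9^512 ≡ 729^2 = 531441 ≡ 670 (mod 1081)
9^1024 ≡ 670^2 = 448900 ≡ 285 (mod 1081)
1080 = 1024 + 32 + 16 + 8 in binary powers of 2.
So 9^1080 ≡ 285 · 570 · 836 · 220 ≡ 679 (mod 1081).
Since 679 ≠ 1, base 9 is a Fermat witness: 1081 is composite.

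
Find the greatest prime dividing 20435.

67

20435 = 5 · 4087
4087 = 61 · 67
67 is prime.
So 20435 = 5 · 61 · 67; the largest prime factor is 67.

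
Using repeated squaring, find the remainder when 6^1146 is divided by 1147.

6^1 ≡ 6 (mod 1147)
6^2 ≡ 6^2 = 36 ≡ 36 (mod 1147)
6^4 ≡ 36^2 = 1296 ≡ 149 (mod 1147)
6^8 ≡ 149^2 = 22201 ≡ 408 (mod 1147)
6^16 ≡ 408^2 = 166464 ≡ 149 (mod 1147)
6^32 ≡ 149^2 = 22201 ≡ 408 (mod 1147)
6^64 ≡ 408^2 = 166464 ≡ 149 (mod 1147)
6^128 ≡ 149^2 = 22201 ≡ 408 (mod 1147)
6^256 ≡ 408^2 = 166464 ≡ 149 (mod 1147)
6^512 ≡ 149^2 = 22201 ≡ 408 (mod 1147)
6^1024 ≡ 408^2 = 166464 ≡ 149 (mod 1147)
1146 = 1024 + 64 + 32 + 16 + 8 + 2 in binary powers of 2.
So 6^1146 ≡ 149 · 149 · 408 · 149 · 408 · 36 ≡ 776 (mod 1147).
Since 776 ≠ 1, base 6 is a Fermat witness: 1147 is composite.

776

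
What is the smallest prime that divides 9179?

9179 is odd.
Digit sum 26, not divisible by 3.
Ends in 9: not divisible by 5.
7: 9179 = 7·1311 + 2
11: 9179 = 11·834 + 5
13: 9179 = 13·706 + 1
17: 9179 = 17·539 + 16
19: 9179 = 19·483 + 2
23: 9179 = 23·399 + 2
29: 9179 = 29·316 + 15
31: 9179 = 31·296 + 3
37: 9179 = 37·248 + 3
41: 9179 = 41·223 + 36
43: 9179 = 43·213 + 20
47: 9179 = 47·195 + 14
53: 9179 = 53·173 + 10
59: 9179 = 59·155 + 34
61: 9179 = 61·150 + 29
67: 9179 = 67·137

67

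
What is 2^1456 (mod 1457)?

1397

2^1 ≡ 2 (mod 1457)
2^2 ≡ 2^2 = 4 ≡ 4 (mod 1457)
2^4 ≡ 4^2 = 16 ≡ 16 (mod 1457)
2^8 ≡ 16^2 = 256 ≡ 256 (mod 1457)
2^16 ≡ 256^2 = 65536 ≡ 1428 (mod 1457)
2^32 ≡ 1428^2 = 2039184 ≡ 841 (mod 1457)
2^64 ≡ 841^2 = 707281 ≡ 636 (mod 1457)
2^128 ≡ 636^2 = 404496 ≡ 907 (mod 1457)
2^256 ≡ 907^2 = 822649 ≡ 901 (mod 1457)
2^512 ≡ 901^2 = 811801 ≡ 252 (mod 1457)
2^1024 ≡ 252^2 = 63504 ≡ 853 (mod 1457)
1456 = 1024 + 256 + 128 + 32 + 16 in binary powers of 2.
So 2^1456 ≡ 853 · 901 · 907 · 841 · 1428 ≡ 1397 (mod 1457).
Since 1397 ≠ 1, base 2 is a Fermat witness: 1457 is composite.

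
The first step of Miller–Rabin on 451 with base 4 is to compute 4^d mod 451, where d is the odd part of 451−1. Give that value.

451 − 1 = 450 = 2^1 · 225, so d = 225.
4^1 ≡ 4 (mod 451)
4^2 ≡ 4^2 = 16 ≡ 16 (mod 451)
4^4 ≡ 16^2 = 256 ≡ 256 (mod 451)
4^8 ≡ 256^2 = 65536 ≡ 141 (mod 451)
4^16 ≡ 141^2 = 19881 ≡ 37 (mod 451)
4^32 ≡ 37^2 = 1369 ≡ 16 (mod 451)
4^64 ≡ 16^2 = 256 ≡ 256 (mod 451)
4^128 ≡ 256^2 = 65536 ≡ 141 (mod 451)
225 = 128 + 64 + 32 + 1 in binary powers of 2.
So 4^225 ≡ 141 · 256 · 16 · 4 ≡ 122 (mod 451).
Squaring chain: 122; never reaches −1, so base 4 is a Miller–Rabin witness that 451 is composite.

122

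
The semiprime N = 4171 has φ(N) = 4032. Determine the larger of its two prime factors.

φ(n) = (p−1)(q−1) = n − (p+q) + 1, so p + q = 4171 − 4032 + 1 = 140.
p and q are the roots of t² − 140t + 4171 = 0.
Discriminant: 140² − 4·4171 = 19600 − 16684 = 2916; √2916 = 54.
q = (140 − 54)/2 = 43, p = (140 + 54)/2 = 97.
Check: 43 · 97 = 4171.

97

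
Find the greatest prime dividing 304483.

304483 = 43 · 7081
7081 = 73 · 97
97 is prime.
So 304483 = 43 · 73 · 97; the largest prime factor is 97.

97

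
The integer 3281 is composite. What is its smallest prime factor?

3281 is odd.
Digit sum 14, not divisible by 3.
Ends in 1: not divisible by 5.
7: 3281 = 7·468 + 5
11: 3281 = 11·298 + 3
13: 3281 = 13·252 + 5
17: 3281 = 17·193

17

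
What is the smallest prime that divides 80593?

80593 is odd.
Digit sum 25, not divisible by 3.
Ends in 3: not divisible by 5.
7: 80593 = 7·11513 + 2
11: 80593 = 11·7326 + 7
13: 80593 = 13·6199 + 6
17: 80593 = 17·4740 + 13
19: 80593 = 19·4241 + 14
23: 80593 = 23·3504 + 1
29: 80593 = 29·2779 + 2
31: 80593 = 31·2599 + 24
37: 80593 = 37·2178 + 7
41: 80593 = 41·1965 + 28
43: 80593 = 43·1874 + 11
47: 80593 = 47·1714 + 35
53: 80593 = 53·1520 + 33
59: 80593 = 59·1365 + 58
61: 80593 = 61·1321 + 12
67: 80593 = 67·1202 + 59
71: 80593 = 71·1135 + 8
73: 80593 = 73·1104 + 1
79: 80593 = 79·1020 + 13
83: 80593 = 83·971

83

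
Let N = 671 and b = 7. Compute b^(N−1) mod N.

7^1 ≡ 7 (mod 671)
7^2 ≡ 7^2 = 49 ≡ 49 (mod 671)
7^4 ≡ 49^2 = 2401 ≡ 388 (mod 671)
7^8 ≡ 388^2 = 150544 ≡ 240 (mod 671)
7^16 ≡ 240^2 = 57600 ≡ 565 (mod 671)
7^32 ≡ 565^2 = 319225 ≡ 500 (mod 671)
7^64 ≡ 500^2 = 250000 ≡ 388 (mod 671)
7^128 ≡ 388^2 = 150544 ≡ 240 (mod 671)
7^256 ≡ 240^2 = 57600 ≡ 565 (mod 671)
7^512 ≡ 565^2 = 319225 ≡ 500 (mod 671)
670 = 512 + 128 + 16 + 8 + 4 + 2 in binary powers of 2.
So 7^670 ≡ 500 · 240 · 565 · 240 · 388 · 49 ≡ 353 (mod 671).
Since 353 ≠ 1, base 7 is a Fermat witness: 671 is composite.

353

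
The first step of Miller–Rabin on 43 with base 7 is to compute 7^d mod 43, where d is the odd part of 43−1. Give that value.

43 − 1 = 42 = 2^1 · 21, so d = 21.
7^1 ≡ 7 (mod 43)
7^2 ≡ 7^2 = 49 ≡ 6 (mod 43)
7^4 ≡ 6^2 = 36 ≡ 36 (mod 43)
7^8 ≡ 36^2 = 1296 ≡ 6 (mod 43)
7^16 ≡ 6^2 = 36 ≡ 36 (mod 43)
21 = 16 + 4 + 1 in binary powers of 2.
So 7^21 ≡ 36 · 36 · 7 ≡ 42 (mod 43).
Since 7^d ≡ 42 (mod 43), base 7 does not prove 43 composite.

42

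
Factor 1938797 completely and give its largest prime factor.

1938797 = 7 · 276971
276971 = 47 · 5893
5893 = 71 · 83
83 is prime.
So 1938797 = 7 · 47 · 71 · 83; the largest prime factor is 83.

83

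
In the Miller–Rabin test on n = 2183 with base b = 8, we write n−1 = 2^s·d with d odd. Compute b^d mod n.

1309

2183 − 1 = 2182 = 2^1 · 1091, so d = 1091.
8^1 ≡ 8 (mod 2183)
8^2 ≡ 8^2 = 64 ≡ 64 (mod 2183)
8^4 ≡ 64^2 = 4096 ≡ 1913 (mod 2183)
8^8 ≡ 1913^2 = 3659569 ≡ 861 (mod 2183)
8^16 ≡ 861^2 = 741321 ≡ 1284 (mod 2183)
8^32 ≡ 1284^2 = 1648656 ≡ 491 (mod 2183)
8^64 ≡ 491^2 = 241081 ≡ 951 (mod 2183)
8^128 ≡ 951^2 = 904401 ≡ 639 (mod 2183)
8^256 ≡ 639^2 = 408321 ≡ 100 (mod 2183)
8^512 ≡ 100^2 = 10000 ≡ 1268 (mod 2183)
8^1024 ≡ 1268^2 = 1607824 ≡ 1136 (mod 2183)
1091 = 1024 + 64 + 2 + 1 in binary powers of 2.
So 8^1091 ≡ 1136 · 951 · 64 · 8 ≡ 1309 (mod 2183).
Squaring chain: 1309; never reaches −1, so base 8 is a Miller–Rabin witness that 2183 is composite.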